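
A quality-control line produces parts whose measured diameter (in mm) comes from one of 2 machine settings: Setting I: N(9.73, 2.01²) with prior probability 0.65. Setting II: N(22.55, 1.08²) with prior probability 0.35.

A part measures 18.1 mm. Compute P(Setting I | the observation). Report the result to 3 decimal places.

0.454

The responsibility of component k is π_k f_k(x) divided by Σ_j π_j f_j(x).
Component likelihoods at x = 18.1 mm:
  L_I = (1/(2.01·√(2π)))·exp(−(18.1−9.73)²/(2·2.01²)) = 0.198479·exp(-8.67019) = 3.40641e-05
  L_II = (1/(1.08·√(2π)))·exp(−(18.1−22.55)²/(2·1.08²)) = 0.369391·exp(-8.48873) = 7.60115e-05
Prior × likelihood for each component:
  π_I·L_I = 0.65 × 3.40641e-05 = 2.21417e-05
  π_II·L_II = 0.35 × 7.60115e-05 = 2.6604e-05
Denominator: 2.21417e-05 + 2.6604e-05 = 4.87457e-05
Responsibility of Setting I: 2.21417e-05 / 4.87457e-05 ≈ 0.454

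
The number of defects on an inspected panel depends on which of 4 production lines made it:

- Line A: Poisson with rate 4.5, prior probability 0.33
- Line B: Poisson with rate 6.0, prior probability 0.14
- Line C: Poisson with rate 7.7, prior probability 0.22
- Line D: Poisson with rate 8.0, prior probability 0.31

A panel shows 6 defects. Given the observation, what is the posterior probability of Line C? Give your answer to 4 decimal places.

P(component k | x) = π_k·f_k(x) / marginal(x), where marginal(x) = Σ_j π_j·f_j(x).
Component likelihoods at x = 6 defects:
  L_A = e^(−4.5)·4.5^6/6! = 0.12812
  L_B = e^(−6.0)·6.0^6/6! = 0.160623
  L_C = e^(−7.7)·7.7^6/6! = 0.131082
  L_D = e^(−8.0)·8.0^6/6! = 0.122138
Multiply by the mixture weights:
  π_A·L_A = 0.33 × 0.12812 = 0.0422796
  π_B·L_B = 0.14 × 0.160623 = 0.0224872
  π_C·L_C = 0.22 × 0.131082 = 0.0288381
  π_D·L_D = 0.31 × 0.122138 = 0.0378628
Denominator: 0.0422796 + 0.0224872 + 0.0288381 + 0.0378628 = 0.131468
Responsibility of Line C: 0.0288381 / 0.131468 ≈ 0.2194

0.2194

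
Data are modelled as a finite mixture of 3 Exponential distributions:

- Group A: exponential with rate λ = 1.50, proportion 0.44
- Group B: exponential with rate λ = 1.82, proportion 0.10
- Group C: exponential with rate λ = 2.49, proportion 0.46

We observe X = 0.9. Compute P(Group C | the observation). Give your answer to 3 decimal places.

Posterior ∝ prior × likelihood, so P(k | x) ∝ w_k f_k(x); normalise over all components.
Exponential densities:
  L_A = 0.38886
  L_B = 0.35375
  L_C = 0.264817
Unnormalised posteriors:
  w_A·L_A = 0.44 × 0.38886 = 0.171099
  w_B·L_B = 0.10 × 0.35375 = 0.035375
  w_C·L_C = 0.46 × 0.264817 = 0.121816
Evidence: 0.171099 + 0.035375 + 0.121816 = 0.328289
P(Group C | data) ≈ 0.371

0.371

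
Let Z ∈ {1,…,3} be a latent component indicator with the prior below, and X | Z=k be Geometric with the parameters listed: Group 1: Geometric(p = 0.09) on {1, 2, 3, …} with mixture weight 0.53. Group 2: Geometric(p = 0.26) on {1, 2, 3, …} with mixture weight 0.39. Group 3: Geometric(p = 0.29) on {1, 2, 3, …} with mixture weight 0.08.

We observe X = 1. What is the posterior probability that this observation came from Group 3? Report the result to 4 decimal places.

Apply Bayes' rule: the posterior for each component is proportional to its prior times its likelihood at x.
Geometric probabilities:
  f_1 = 0.09·(1−0.09)^0 = 0.09·1 = 0.09
  f_2 = 0.26·(1−0.26)^0 = 0.26·1 = 0.26
  f_3 = 0.29·(1−0.29)^0 = 0.29·1 = 0.29
Multiply by the mixture weights:
  π_1·f_1 = 0.53 × 0.09 = 0.0477
  π_2·f_2 = 0.39 × 0.26 = 0.1014
  π_3·f_3 = 0.08 × 0.29 = 0.0232
Evidence: 0.0477 + 0.1014 + 0.0232 = 0.1723
P(Group 3 | x) = 0.0232 / 0.1723 ≈ 0.1346

0.1346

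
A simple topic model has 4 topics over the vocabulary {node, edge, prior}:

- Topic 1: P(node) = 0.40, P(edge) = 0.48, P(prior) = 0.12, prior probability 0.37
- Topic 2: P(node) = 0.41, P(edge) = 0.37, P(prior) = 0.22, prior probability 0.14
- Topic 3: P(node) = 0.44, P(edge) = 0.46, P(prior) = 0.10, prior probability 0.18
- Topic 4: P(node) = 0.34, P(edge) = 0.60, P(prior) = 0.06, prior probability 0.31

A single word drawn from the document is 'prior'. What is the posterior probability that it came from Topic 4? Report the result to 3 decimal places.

0.166

Apply Bayes' rule: the posterior for each component is proportional to its prior times its likelihood at x.
Component likelihoods at x = 'prior':
  p_1 = P(prior | comp) = 0.12
  p_2 = P(prior | comp) = 0.22
  p_3 = P(prior | comp) = 0.10
  p_4 = P(prior | comp) = 0.06
Unnormalised posteriors:
  P(Z=1)·p_1 = 0.37 × 0.12 = 0.0444
  P(Z=2)·p_2 = 0.14 × 0.22 = 0.0308
  P(Z=3)·p_3 = 0.18 × 0.1 = 0.018
  P(Z=4)·p_4 = 0.31 × 0.06 = 0.0186
Denominator: 0.0444 + 0.0308 + 0.018 + 0.0186 = 0.1118
P(Topic 4 | data) = 0.0186 / 0.1118 ≈ 0.166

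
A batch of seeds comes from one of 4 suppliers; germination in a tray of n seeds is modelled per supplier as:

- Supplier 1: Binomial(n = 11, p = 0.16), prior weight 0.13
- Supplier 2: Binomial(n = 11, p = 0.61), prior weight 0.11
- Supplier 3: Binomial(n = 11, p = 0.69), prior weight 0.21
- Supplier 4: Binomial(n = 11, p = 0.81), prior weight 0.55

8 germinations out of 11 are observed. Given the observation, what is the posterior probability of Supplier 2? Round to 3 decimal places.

By Bayes' theorem, P(k | x) = P(Z=k) f_k(x) / Σ_j P(Z=j) f_j(x).
Evaluate each component's likelihood at the observed value:
  L_1 = C(11,8)·0.16^8·0.84^3 = 165·4.29497e-07·0.592704 = 4.20031e-05
  L_2 = C(11,8)·0.61^8·0.39^3 = 165·0.0191707·0.059319 = 0.187636
  L_3 = C(11,8)·0.69^8·0.31^3 = 165·0.0513798·0.029791 = 0.252558
  L_4 = C(11,8)·0.81^8·0.19^3 = 165·0.185302·0.006859 = 0.209713
Prior × likelihood for each component:
  P(Z=1)·L_1 = 0.13 × 4.20031e-05 = 5.46041e-06
  P(Z=2)·L_2 = 0.11 × 0.187636 = 0.02064
  P(Z=3)·L_3 = 0.21 × 0.252558 = 0.0530373
  P(Z=4)·L_4 = 0.55 × 0.209713 = 0.115342
Sum: 5.46041e-06 + 0.02064 + 0.0530373 + 0.115342 = 0.189025
Responsibility of Supplier 2: 0.02064 / 0.189025 ≈ 0.109

0.109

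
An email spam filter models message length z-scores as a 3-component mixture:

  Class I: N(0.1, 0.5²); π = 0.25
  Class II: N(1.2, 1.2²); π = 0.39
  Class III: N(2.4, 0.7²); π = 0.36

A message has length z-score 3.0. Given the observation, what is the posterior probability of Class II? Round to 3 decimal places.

0.229

Apply Bayes' rule: the posterior for each component is proportional to its prior times its likelihood at x.
Evaluate each component's likelihood at the observed value:
  L_I = 3.95464e-08
  L_II = 0.107931
  L_III = 0.394707
Weight by the priors:
  π_I·L_I = 0.25 × 3.95464e-08 = 9.8866e-09
  π_II·L_II = 0.39 × 0.107931 = 0.0420932
  π_III·L_III = 0.36 × 0.394707 = 0.142095
Evidence: 9.8866e-09 + 0.0420932 + 0.142095 = 0.184188
P(Class II | 3.0) ≈ 0.229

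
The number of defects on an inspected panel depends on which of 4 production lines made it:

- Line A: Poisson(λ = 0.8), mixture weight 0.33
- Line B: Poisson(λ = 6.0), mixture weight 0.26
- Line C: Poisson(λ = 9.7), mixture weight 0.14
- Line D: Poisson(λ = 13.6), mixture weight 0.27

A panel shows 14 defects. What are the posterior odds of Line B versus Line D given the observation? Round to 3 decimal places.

Since P(k|x) ∝ w_k f_k(x), the posterior odds are w_i f_i(x) / (w_j f_j(x)).
Component likelihoods at x = 14 defects:
  L_A = e^(−0.8)·0.8^14/14! = 2.26681e-13
  L_B = e^(−6.0)·6.0^14/14! = 0.00222814
  L_C = e^(−9.7)·9.7^14/14! = 0.0458923
  L_D = e^(−13.6)·13.6^14/14! = 0.105374
0.000579316 / 0.0284508 ≈ 0.020

0.020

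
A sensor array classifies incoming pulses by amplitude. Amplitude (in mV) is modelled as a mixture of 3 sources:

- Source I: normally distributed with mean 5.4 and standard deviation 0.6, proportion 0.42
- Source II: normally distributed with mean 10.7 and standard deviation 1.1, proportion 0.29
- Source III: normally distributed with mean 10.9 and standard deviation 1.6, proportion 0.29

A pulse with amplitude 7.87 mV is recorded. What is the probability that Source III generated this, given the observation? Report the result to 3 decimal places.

0.755

By Bayes' theorem, P(k | x) = P(Z=k) f_k(x) / Σ_j P(Z=j) f_j(x).
Evaluate each component's likelihood at the observed value:
  L_I = 0.000138924
  L_II = 0.0132506
  L_III = 0.041499
Weight by the priors:
  P(Z=I)·L_I = 0.42 × 0.000138924 = 5.8348e-05
  P(Z=II)·L_II = 0.29 × 0.0132506 = 0.00384268
  P(Z=III)·L_III = 0.29 × 0.041499 = 0.0120347
Sum: 5.8348e-05 + 0.00384268 + 0.0120347 = 0.0159357
P(Source III | x) ≈ 0.755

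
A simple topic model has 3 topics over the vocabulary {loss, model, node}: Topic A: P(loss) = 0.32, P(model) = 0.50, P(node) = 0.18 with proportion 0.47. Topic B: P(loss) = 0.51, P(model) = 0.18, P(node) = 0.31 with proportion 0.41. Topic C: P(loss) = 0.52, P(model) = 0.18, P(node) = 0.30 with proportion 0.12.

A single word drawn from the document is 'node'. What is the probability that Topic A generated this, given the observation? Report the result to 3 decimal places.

The responsibility of component k is w_k f_k(x) divided by Σ_j w_j f_j(x).
Evaluate each component's likelihood at the observed value:
  f_A = P(node | comp) = 0.18
  f_B = P(node | comp) = 0.31
  f_C = P(node | comp) = 0.30
Weight by the priors:
  w_A·f_A = 0.47 × 0.18 = 0.0846
  w_B·f_B = 0.41 × 0.31 = 0.1271
  w_C·f_C = 0.12 × 0.3 = 0.036
Sum: 0.0846 + 0.1271 + 0.036 = 0.2477
So the posterior for Topic A is 0.0846 / 0.2477 ≈ 0.342.

0.342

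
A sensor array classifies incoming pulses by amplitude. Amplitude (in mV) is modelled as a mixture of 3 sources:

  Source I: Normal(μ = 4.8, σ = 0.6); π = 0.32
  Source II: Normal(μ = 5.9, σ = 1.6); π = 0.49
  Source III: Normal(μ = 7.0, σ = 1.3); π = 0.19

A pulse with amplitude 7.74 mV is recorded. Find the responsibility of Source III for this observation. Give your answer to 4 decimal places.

0.4402

By Bayes' theorem, P(k | x) = w_k f_k(x) / Σ_j w_j f_j(x).
Normal densities:
  L_I = (1/(0.6·√(2π)))·exp(−(7.74−4.8)²/(2·0.6²)) = 0.664904·exp(-12.00500) = 4.06493e-06
  L_II = (1/(1.6·√(2π)))·exp(−(7.74−5.9)²/(2·1.6²)) = 0.249339·exp(-0.66125) = 0.12871
  L_III = (1/(1.3·√(2π)))·exp(−(7.74−7.0)²/(2·1.3²)) = 0.306879·exp(-0.16201) = 0.260979
Weight by the priors:
  w_I·L_I = 0.32 × 4.06493e-06 = 1.30078e-06
  w_II·L_II = 0.49 × 0.12871 = 0.063068
  w_III·L_III = 0.19 × 0.260979 = 0.049586
Evidence: 1.30078e-06 + 0.063068 + 0.049586 = 0.112655
P(Source III | x) ≈ 0.4402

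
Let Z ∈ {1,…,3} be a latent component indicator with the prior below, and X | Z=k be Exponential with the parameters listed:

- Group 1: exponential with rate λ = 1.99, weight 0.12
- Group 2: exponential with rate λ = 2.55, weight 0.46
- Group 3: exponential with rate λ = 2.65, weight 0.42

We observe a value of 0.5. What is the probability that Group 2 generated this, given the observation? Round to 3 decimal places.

Posterior ∝ prior × likelihood, so P(k | x) ∝ P(Z=k) f_k(x); normalise over all components.
Evaluate each component's likelihood at the observed value:
  p_1 = 0.73575
  p_2 = 0.712549
  p_3 = 0.704378
Prior × likelihood for each component:
  P(Z=1)·p_1 = 0.12 × 0.73575 = 0.08829
  P(Z=2)·p_2 = 0.46 × 0.712549 = 0.327773
  P(Z=3)·p_3 = 0.42 × 0.704378 = 0.295839
Sum: 0.08829 + 0.327773 + 0.295839 = 0.711901
P(Group 2 | 0.5) ≈ 0.460

0.460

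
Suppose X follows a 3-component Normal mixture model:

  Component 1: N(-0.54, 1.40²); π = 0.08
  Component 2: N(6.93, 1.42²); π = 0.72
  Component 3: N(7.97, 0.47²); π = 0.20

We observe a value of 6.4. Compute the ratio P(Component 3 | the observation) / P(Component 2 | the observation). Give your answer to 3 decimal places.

0.003

Posterior odds = (π_i f_i(x)) / (π_j f_j(x)); the normalising sum cancels.
Component likelihoods at x = 6.4:
  f_1 = (1/(1.40·√(2π)))·exp(−(6.4−-0.54)²/(2·1.40²)) = 0.284959·exp(-12.28663) = 1.31451e-06
  f_2 = (1/(1.42·√(2π)))·exp(−(6.4−6.93)²/(2·1.42²)) = 0.280945·exp(-0.06965) = 0.262042
  f_3 = (1/(0.47·√(2π)))·exp(−(6.4−7.97)²/(2·0.47²)) = 0.848813·exp(-5.57922) = 0.0032047
Odds = (0.20/0.72) × (0.0032047/0.262042) = 0.277778 × 0.0122297 ≈ 0.003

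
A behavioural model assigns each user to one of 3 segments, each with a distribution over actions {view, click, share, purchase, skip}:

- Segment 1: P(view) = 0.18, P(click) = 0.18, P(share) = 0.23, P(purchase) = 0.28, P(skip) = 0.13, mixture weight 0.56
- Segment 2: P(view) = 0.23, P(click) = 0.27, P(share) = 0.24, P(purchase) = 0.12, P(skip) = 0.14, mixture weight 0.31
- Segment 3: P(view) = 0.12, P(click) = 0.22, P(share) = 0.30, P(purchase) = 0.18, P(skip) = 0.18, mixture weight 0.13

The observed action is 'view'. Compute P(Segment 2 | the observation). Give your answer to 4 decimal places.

0.3799

Posterior ∝ prior × likelihood, so P(k | x) ∝ w_k f_k(x); normalise over all components.
Component likelihoods at x = 'view':
  L_1 = 0.18
  L_2 = 0.23
  L_3 = 0.12
Weight by the priors:
  w_1·L_1 = 0.56 × 0.18 = 0.1008
  w_2·L_2 = 0.31 × 0.23 = 0.0713
  w_3·L_3 = 0.13 × 0.12 = 0.0156
Normaliser: 0.1008 + 0.0713 + 0.0156 = 0.1877
Responsibility of Segment 2: 0.0713 / 0.1877 ≈ 0.3799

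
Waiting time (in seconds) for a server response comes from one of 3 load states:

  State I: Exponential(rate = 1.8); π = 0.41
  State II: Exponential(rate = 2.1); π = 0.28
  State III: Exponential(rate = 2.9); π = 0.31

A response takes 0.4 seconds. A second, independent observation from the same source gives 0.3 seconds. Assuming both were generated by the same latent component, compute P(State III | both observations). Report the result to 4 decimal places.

0.3413

Apply Bayes' rule: the posterior for each component is proportional to its prior times its likelihood at x.
Since both observations come from the same component, the likelihood for component k is f_k(x₁)·f_k(x₂).
  L_I = [1.8·e^(−1.8·0.4) = 1.8·e^(−0.7200) = 0.876154] × [1.04895] = 0.919039
  L_II = [2.1·e^(−2.1·0.4) = 2.1·e^(−0.8400) = 0.906592] × [1.11844] = 1.01397
  L_III = [2.9·e^(−2.9·0.4) = 2.9·e^(−1.1600) = 0.90911] × [1.21496] = 1.10453
Weight by the priors:
  π_I·L_I = 0.41 × 0.919039 = 0.376806
  π_II·L_II = 0.28 × 1.01397 = 0.283912
  π_III·L_III = 0.31 × 1.10453 = 0.342405
Marginal: 0.376806 + 0.283912 + 0.342405 = 1.00312
P(State III | x₁, x₂) = 0.342405 / 1.00312 ≈ 0.3413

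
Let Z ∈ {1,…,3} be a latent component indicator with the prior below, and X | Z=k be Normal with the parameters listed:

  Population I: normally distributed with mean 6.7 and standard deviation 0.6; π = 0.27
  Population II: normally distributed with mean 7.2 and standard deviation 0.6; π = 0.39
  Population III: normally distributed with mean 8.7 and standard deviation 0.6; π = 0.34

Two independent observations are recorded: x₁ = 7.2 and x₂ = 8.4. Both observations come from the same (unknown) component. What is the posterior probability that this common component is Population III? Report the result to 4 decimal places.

By Bayes' theorem, P(k | x) = w_k f_k(x) / Σ_j w_j f_j(x).
Since both observations come from the same component, the likelihood for component k is f_k(x₁)·f_k(x₂).
  p_I = [(1/(0.6·√(2π)))·exp(−(7.2−6.7)²/(2·0.6²)) = 0.664904·exp(-0.34722) = 0.469853] × [0.0120102] = 0.00564301
  p_II = [(1/(0.6·√(2π)))·exp(−(7.2−7.2)²/(2·0.6²)) = 0.664904·exp(-0.00000) = 0.664904] × [0.0899849] = 0.0598313
  p_III = [(1/(0.6·√(2π)))·exp(−(7.2−8.7)²/(2·0.6²)) = 0.664904·exp(-3.12500) = 0.0292138] × [0.586776] = 0.017142
Weight by the priors:
  w_I·p_I = 0.27 × 0.00564301 = 0.00152361
  w_II·p_II = 0.39 × 0.0598313 = 0.0233342
  w_III·p_III = 0.34 × 0.017142 = 0.00582827
Normaliser: 0.00152361 + 0.0233342 + 0.00582827 = 0.0306861
So the posterior for Population III is 0.00582827 / 0.0306861 ≈ 0.1899.

0.1899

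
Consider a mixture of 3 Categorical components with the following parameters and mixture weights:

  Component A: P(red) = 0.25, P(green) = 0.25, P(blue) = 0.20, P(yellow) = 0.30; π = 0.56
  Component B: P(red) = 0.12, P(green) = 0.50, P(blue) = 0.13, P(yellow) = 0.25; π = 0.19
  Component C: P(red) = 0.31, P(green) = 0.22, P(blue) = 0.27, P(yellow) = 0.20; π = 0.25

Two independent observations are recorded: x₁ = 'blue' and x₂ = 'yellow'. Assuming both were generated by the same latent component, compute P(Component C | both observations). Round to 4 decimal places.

0.2534

By Bayes' theorem, P(k | x) = π_k f_k(x) / Σ_j π_j f_j(x).
Since both observations come from the same component, the likelihood for component k is f_k(x₁)·f_k(x₂).
  p_A = [0.2] × [0.3] = 0.06
  p_B = [0.13] × [0.25] = 0.0325
  p_C = [0.27] × [0.2] = 0.054
Unnormalised posteriors:
  π_A·p_A = 0.56 × 0.06 = 0.0336
  π_B·p_B = 0.19 × 0.0325 = 0.006175
  π_C·p_C = 0.25 × 0.054 = 0.0135
Normaliser: 0.0336 + 0.006175 + 0.0135 = 0.053275
Responsibility of Component C: 0.0135 / 0.053275 ≈ 0.2534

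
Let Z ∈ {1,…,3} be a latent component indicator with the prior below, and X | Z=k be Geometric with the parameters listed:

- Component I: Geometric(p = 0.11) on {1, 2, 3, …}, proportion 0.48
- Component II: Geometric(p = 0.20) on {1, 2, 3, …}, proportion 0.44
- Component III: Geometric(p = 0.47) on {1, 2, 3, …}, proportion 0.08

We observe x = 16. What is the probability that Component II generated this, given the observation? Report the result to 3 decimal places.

Posterior ∝ prior × likelihood, so P(k | x) ∝ π_k f_k(x); normalise over all components.
Geometric probabilities:
  p_I = 0.0191533
  p_II = 0.00703687
  p_III = 3.43745e-05
Prior × likelihood for each component:
  π_I·p_I = 0.48 × 0.0191533 = 0.00919357
  π_II·p_II = 0.44 × 0.00703687 = 0.00309622
  π_III·p_III = 0.08 × 3.43745e-05 = 2.74996e-06
Evidence: 0.00919357 + 0.00309622 + 2.74996e-06 = 0.0122925
P(Component II | the observation) = 0.00309622 / 0.0122925 ≈ 0.252

0.252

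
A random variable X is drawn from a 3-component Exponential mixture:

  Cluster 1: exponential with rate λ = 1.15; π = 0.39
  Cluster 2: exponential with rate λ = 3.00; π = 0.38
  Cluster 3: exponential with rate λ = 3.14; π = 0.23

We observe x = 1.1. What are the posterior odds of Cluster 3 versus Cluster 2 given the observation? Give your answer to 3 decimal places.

Since P(k|x) ∝ P(Z=k) f_k(x), the posterior odds are P(Z=i) f_i(x) / (P(Z=j) f_j(x)).
Exponential densities:
  L_1 = 0.324575
  L_2 = 0.11065
  L_3 = 0.0992834
0.0228352 / 0.0420468 ≈ 0.543

0.543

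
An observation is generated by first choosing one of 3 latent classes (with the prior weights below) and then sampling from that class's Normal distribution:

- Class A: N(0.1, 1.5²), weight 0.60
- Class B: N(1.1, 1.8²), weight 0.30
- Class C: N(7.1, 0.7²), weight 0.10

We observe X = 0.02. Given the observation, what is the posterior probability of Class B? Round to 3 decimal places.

The responsibility of component k is π_k f_k(x) divided by Σ_j π_j f_j(x).
Evaluate each component's likelihood at the observed value:
  f_A = 0.265584
  f_B = 0.185125
  f_C = 3.48269e-23
Weight by the priors:
  π_A·f_A = 0.60 × 0.265584 = 0.15935
  π_B·f_B = 0.30 × 0.185125 = 0.0555374
  π_C·f_C = 0.10 × 3.48269e-23 = 3.48269e-24
Sum: 0.15935 + 0.0555374 + 3.48269e-24 = 0.214888
Responsibility of Class B: 0.0555374 / 0.214888 ≈ 0.258

0.258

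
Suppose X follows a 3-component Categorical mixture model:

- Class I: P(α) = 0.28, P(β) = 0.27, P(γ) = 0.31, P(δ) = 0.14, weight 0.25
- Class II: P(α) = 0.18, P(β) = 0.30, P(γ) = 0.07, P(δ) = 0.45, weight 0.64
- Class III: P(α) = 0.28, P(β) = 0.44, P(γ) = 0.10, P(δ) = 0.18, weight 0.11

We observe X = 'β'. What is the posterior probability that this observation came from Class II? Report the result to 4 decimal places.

0.6236

P(component k | x) = π_k·f_k(x) / marginal(x), where marginal(x) = Σ_j π_j·f_j(x).
Evaluate each component's likelihood at the observed value:
  f_I = P(β | comp) = 0.27
  f_II = P(β | comp) = 0.30
  f_III = P(β | comp) = 0.44
Prior × likelihood for each component:
  π_I·f_I = 0.25 × 0.27 = 0.0675
  π_II·f_II = 0.64 × 0.3 = 0.192
  π_III·f_III = 0.11 × 0.44 = 0.0484
Marginal: 0.0675 + 0.192 + 0.0484 = 0.3079
So the posterior for Class II is 0.192 / 0.3079 ≈ 0.6236.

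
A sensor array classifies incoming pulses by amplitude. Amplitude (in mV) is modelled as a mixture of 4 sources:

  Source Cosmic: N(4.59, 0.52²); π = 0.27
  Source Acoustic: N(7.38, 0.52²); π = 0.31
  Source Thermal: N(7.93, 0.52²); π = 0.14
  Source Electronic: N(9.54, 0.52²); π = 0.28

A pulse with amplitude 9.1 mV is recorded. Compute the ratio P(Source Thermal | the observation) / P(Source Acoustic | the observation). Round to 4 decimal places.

Only the two components matter; the odds are (P(Z=i) f_i(x)) / (P(Z=j) f_j(x)).
Normal densities:
  f_Cosmic = (1/(0.52·√(2π)))·exp(−(9.1−4.59)²/(2·0.52²)) = 0.767197·exp(-37.61113) = 3.55304e-17
  f_Acoustic = (1/(0.52·√(2π)))·exp(−(9.1−7.38)²/(2·0.52²)) = 0.767197·exp(-5.47041) = 0.00322951
  f_Thermal = (1/(0.52·√(2π)))·exp(−(9.1−7.93)²/(2·0.52²)) = 0.767197·exp(-2.53125) = 0.0610378
  f_Electronic = (1/(0.52·√(2π)))·exp(−(9.1−9.54)²/(2·0.52²)) = 0.767197·exp(-0.35799) = 0.536333
Odds = (0.14/0.31) × (0.0610378/0.00322951) = 0.451613 × 18.9 ≈ 8.5355

8.5355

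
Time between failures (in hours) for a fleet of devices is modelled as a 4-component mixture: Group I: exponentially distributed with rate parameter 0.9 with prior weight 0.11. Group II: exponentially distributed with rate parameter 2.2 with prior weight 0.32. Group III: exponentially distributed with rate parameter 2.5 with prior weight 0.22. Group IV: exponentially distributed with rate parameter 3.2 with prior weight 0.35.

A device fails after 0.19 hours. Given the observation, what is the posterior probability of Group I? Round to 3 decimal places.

Posterior ∝ prior × likelihood, so P(k | x) ∝ π_k f_k(x); normalise over all components.
Exponential densities:
  f_I = 0.9·e^(−0.9·0.19) = 0.9·e^(−0.1710) = 0.758539
  f_II = 2.2·e^(−2.2·0.19) = 2.2·e^(−0.4180) = 1.4484
  f_III = 2.5·e^(−2.5·0.19) = 2.5·e^(−0.4750) = 1.55471
  f_IV = 3.2·e^(−3.2·0.19) = 3.2·e^(−0.6080) = 1.7422
Unnormalised posteriors:
  π_I·f_I = 0.11 × 0.758539 = 0.0834393
  π_II·f_II = 0.32 × 1.4484 = 0.463487
  π_III·f_III = 0.22 × 1.55471 = 0.342037
  π_IV·f_IV = 0.35 × 1.7422 = 0.609771
Sum: 0.0834393 + 0.463487 + 0.342037 + 0.609771 = 1.49873
So the posterior for Group I is 0.0834393 / 1.49873 ≈ 0.056.

0.056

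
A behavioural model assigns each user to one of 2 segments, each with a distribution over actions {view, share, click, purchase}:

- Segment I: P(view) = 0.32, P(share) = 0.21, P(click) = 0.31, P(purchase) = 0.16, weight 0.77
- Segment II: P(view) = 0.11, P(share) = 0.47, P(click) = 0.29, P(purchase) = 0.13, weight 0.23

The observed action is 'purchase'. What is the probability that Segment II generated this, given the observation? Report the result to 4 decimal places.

0.1953

The responsibility of component k is P(Z=k) f_k(x) divided by Σ_j P(Z=j) f_j(x).
Evaluate each component's likelihood at the observed value:
  L_I = P(purchase | comp) = 0.16
  L_II = P(purchase | comp) = 0.13
Prior × likelihood for each component:
  P(Z=I)·L_I = 0.77 × 0.16 = 0.1232
  P(Z=II)·L_II = 0.23 × 0.13 = 0.0299
Normaliser: 0.1232 + 0.0299 = 0.1531
P(Segment II | x) = 0.0299 / 0.1531 ≈ 0.1953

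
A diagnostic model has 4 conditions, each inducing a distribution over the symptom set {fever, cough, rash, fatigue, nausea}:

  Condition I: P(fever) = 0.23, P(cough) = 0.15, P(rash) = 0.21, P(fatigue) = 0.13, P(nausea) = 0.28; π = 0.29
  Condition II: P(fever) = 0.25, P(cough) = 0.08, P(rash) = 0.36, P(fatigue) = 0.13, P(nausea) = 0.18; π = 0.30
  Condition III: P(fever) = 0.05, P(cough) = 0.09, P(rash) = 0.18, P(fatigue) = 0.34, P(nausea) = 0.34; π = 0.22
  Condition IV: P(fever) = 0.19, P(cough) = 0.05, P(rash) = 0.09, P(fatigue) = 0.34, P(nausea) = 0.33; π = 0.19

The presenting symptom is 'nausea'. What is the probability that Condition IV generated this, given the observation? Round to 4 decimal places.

Posterior ∝ prior × likelihood, so P(k | x) ∝ π_k f_k(x); normalise over all components.
Component likelihoods at x = 'nausea':
  p_I = 0.28
  p_II = 0.18
  p_III = 0.34
  p_IV = 0.33
Multiply by the mixture weights:
  π_I·p_I = 0.29 × 0.28 = 0.0812
  π_II·p_II = 0.30 × 0.18 = 0.054
  π_III·p_III = 0.22 × 0.34 = 0.0748
  π_IV·p_IV = 0.19 × 0.33 = 0.0627
Normaliser: 0.0812 + 0.054 + 0.0748 + 0.0627 = 0.2727
P(Condition IV | 'nausea') ≈ 0.2299

0.2299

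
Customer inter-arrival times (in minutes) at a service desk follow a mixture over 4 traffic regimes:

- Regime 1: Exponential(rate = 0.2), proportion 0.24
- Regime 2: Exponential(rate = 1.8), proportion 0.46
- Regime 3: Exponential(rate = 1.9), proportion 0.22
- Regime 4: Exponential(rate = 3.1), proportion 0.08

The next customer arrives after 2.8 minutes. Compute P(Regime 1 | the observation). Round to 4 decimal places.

P(component k | x) = P(Z=k)·f_k(x) / marginal(x), where marginal(x) = Σ_j P(Z=j)·f_j(x).
Component likelihoods at x = 2.8 minutes:
  p_1 = 0.2·e^(−0.2·2.8) = 0.2·e^(−0.5600) = 0.114242
  p_2 = 1.8·e^(−1.8·2.8) = 1.8·e^(−5.0400) = 0.0116527
  p_3 = 1.9·e^(−1.9·2.8) = 1.9·e^(−5.3200) = 0.00929623
  p_4 = 3.1·e^(−3.1·2.8) = 3.1·e^(−8.6800) = 0.000526848
Weight by the priors:
  P(Z=1)·p_1 = 0.24 × 0.114242 = 0.027418
  P(Z=2)·p_2 = 0.46 × 0.0116527 = 0.00536026
  P(Z=3)·p_3 = 0.22 × 0.00929623 = 0.00204517
  P(Z=4)·p_4 = 0.08 × 0.000526848 = 4.21479e-05
Normaliser: 0.027418 + 0.00536026 + 0.00204517 + 4.21479e-05 = 0.0348656
So the posterior for Regime 1 is 0.027418 / 0.0348656 ≈ 0.7864.

0.7864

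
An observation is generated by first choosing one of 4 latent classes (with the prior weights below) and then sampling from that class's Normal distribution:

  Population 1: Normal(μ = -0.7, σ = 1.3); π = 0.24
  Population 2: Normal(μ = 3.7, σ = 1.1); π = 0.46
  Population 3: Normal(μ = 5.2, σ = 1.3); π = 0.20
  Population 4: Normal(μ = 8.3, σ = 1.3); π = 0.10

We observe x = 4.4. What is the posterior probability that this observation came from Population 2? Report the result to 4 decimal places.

By Bayes' theorem, P(k | x) = π_k f_k(x) / Σ_j π_j f_j(x).
Evaluate each component's likelihood at the observed value:
  p_1 = (1/(1.3·√(2π)))·exp(−(4.4−-0.7)²/(2·1.3²)) = 0.306879·exp(-7.69527) = 0.000139622
  p_2 = (1/(1.1·√(2π)))·exp(−(4.4−3.7)²/(2·1.1²)) = 0.362675·exp(-0.20248) = 0.296198
  p_3 = (1/(1.3·√(2π)))·exp(−(4.4−5.2)²/(2·1.3²)) = 0.306879·exp(-0.18935) = 0.253941
  p_4 = (1/(1.3·√(2π)))·exp(−(4.4−8.3)²/(2·1.3²)) = 0.306879·exp(-4.50000) = 0.00340911
Unnormalised posteriors:
  π_1·p_1 = 0.24 × 0.000139622 = 3.35094e-05
  π_2·p_2 = 0.46 × 0.296198 = 0.136251
  π_3·p_3 = 0.20 × 0.253941 = 0.0507883
  π_4·p_4 = 0.10 × 0.00340911 = 0.000340911
Denominator: 3.35094e-05 + 0.136251 + 0.0507883 + 0.000340911 = 0.187414
Responsibility of Population 2: 0.136251 / 0.187414 ≈ 0.7270

0.7270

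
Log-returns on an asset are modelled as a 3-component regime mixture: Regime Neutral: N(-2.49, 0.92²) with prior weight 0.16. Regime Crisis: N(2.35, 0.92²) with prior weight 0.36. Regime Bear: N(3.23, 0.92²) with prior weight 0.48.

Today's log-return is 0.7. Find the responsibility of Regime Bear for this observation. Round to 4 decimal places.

By Bayes' theorem, P(k | x) = π_k f_k(x) / Σ_j π_j f_j(x).
Evaluate each component's likelihood at the observed value:
  f_Neutral = (1/(0.92·√(2π)))·exp(−(0.7−-2.49)²/(2·0.92²)) = 0.433633·exp(-6.01140) = 0.00106268
  f_Crisis = (1/(0.92·√(2π)))·exp(−(0.7−2.35)²/(2·0.92²)) = 0.433633·exp(-1.60828) = 0.0868269
  f_Bear = (1/(0.92·√(2π)))·exp(−(0.7−3.23)²/(2·0.92²)) = 0.433633·exp(-3.78125) = 0.00988431
Unnormalised posteriors:
  π_Neutral·f_Neutral = 0.16 × 0.00106268 = 0.000170029
  π_Crisis·f_Crisis = 0.36 × 0.0868269 = 0.0312577
  π_Bear·f_Bear = 0.48 × 0.00988431 = 0.00474447
Evidence: 0.000170029 + 0.0312577 + 0.00474447 = 0.0361722
So the posterior for Regime Bear is 0.00474447 / 0.0361722 ≈ 0.1312.

0.1312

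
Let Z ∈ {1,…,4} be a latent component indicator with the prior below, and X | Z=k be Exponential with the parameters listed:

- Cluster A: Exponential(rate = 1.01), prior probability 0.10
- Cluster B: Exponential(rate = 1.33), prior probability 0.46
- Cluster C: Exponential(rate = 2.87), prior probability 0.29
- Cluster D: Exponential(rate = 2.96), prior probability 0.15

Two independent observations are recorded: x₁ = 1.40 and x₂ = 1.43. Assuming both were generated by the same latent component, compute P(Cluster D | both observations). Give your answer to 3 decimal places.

0.012

By Bayes' theorem, P(k | x) = w_k f_k(x) / Σ_j w_j f_j(x).
Since both observations come from the same component, the likelihood for component k is f_k(x₁)·f_k(x₂).
  f_A = [1.01·e^(−1.01·1.40) = 1.01·e^(−1.4140) = 0.2456] × [0.23827] = 0.0585193
  f_B = [1.33·e^(−1.33·1.40) = 1.33·e^(−1.8620) = 0.206631] × [0.198549] = 0.0410263
  f_C = [2.87·e^(−2.87·1.40) = 2.87·e^(−4.0180) = 0.0516282] × [0.047369] = 0.00244557
  f_D = [2.96·e^(−2.96·1.40) = 2.96·e^(−4.1440) = 0.0469435] × [0.0429546] = 0.00201644
Weight by the priors:
  w_A·f_A = 0.10 × 0.0585193 = 0.00585193
  w_B·f_B = 0.46 × 0.0410263 = 0.0188721
  w_C·f_C = 0.29 × 0.00244557 = 0.000709216
  w_D·f_D = 0.15 × 0.00201644 = 0.000302466
Sum: 0.00585193 + 0.0188721 + 0.000709216 + 0.000302466 = 0.0257357
Responsibility of Cluster D: 0.000302466 / 0.0257357 ≈ 0.012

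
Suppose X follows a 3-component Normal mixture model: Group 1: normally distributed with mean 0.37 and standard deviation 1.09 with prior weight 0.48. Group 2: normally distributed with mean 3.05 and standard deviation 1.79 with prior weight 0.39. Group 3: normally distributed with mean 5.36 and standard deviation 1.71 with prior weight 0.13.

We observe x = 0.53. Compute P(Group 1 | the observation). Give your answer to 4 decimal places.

0.8411

By Bayes' theorem, P(k | x) = w_k f_k(x) / Σ_j w_j f_j(x).
Evaluate each component's likelihood at the observed value:
  p_1 = 0.36208
  p_2 = 0.0827332
  p_3 = 0.00431998
Multiply by the mixture weights:
  w_1·p_1 = 0.48 × 0.36208 = 0.173798
  w_2·p_2 = 0.39 × 0.0827332 = 0.0322659
  w_3·p_3 = 0.13 × 0.00431998 = 0.000561597
Normaliser: 0.173798 + 0.0322659 + 0.000561597 = 0.206626
So the posterior for Group 1 is 0.173798 / 0.206626 ≈ 0.8411.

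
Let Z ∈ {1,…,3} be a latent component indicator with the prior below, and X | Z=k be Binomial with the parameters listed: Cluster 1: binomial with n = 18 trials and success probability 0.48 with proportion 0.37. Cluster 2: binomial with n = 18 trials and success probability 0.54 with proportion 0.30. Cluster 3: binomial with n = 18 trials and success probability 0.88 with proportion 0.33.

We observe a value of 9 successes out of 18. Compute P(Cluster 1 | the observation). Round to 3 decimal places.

The responsibility of component k is P(Z=k) f_k(x) divided by Σ_j P(Z=j) f_j(x).
Binomial probabilities:
  p_1 = C(18,9)·0.48^9·0.52^9 = 48620·0.00135261·0.00277991 = 0.182817
  p_2 = C(18,9)·0.54^9·0.46^9 = 48620·0.00390431·0.00092219 = 0.175057
  p_3 = C(18,9)·0.88^9·0.12^9 = 48620·0.316478·5.15978e-09 = 7.93945e-05
Unnormalised posteriors:
  P(Z=1)·p_1 = 0.37 × 0.182817 = 0.0676422
  P(Z=2)·p_2 = 0.30 × 0.175057 = 0.0525171
  P(Z=3)·p_3 = 0.33 × 7.93945e-05 = 2.62002e-05
Sum: 0.0676422 + 0.0525171 + 2.62002e-05 = 0.120186
Responsibility of Cluster 1: 0.0676422 / 0.120186 ≈ 0.563

0.563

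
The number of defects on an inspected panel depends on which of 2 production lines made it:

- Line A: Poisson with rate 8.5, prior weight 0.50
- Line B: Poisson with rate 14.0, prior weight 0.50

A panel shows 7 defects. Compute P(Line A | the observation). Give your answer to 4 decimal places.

Apply Bayes' rule: the posterior for each component is proportional to its prior times its likelihood at x.
Evaluate each component's likelihood at the observed value:
  p_A = e^(−8.5)·8.5^7/7! = 0.129419
  p_B = e^(−14.0)·14.0^7/7! = 0.0173917
Prior × likelihood for each component:
  P(Z=A)·p_A = 0.50 × 0.129419 = 0.0647096
  P(Z=B)·p_B = 0.50 × 0.0173917 = 0.00869587
Marginal: 0.0647096 + 0.00869587 = 0.0734055
P(Line A | x) = 0.0647096 / 0.0734055 ≈ 0.8815

0.8815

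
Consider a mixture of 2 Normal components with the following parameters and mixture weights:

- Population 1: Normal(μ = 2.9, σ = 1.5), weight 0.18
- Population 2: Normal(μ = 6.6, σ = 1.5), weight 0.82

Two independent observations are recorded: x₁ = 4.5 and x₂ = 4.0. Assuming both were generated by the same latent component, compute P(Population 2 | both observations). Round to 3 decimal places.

P(component k | x) = P(Z=k)·f_k(x) / marginal(x), where marginal(x) = Σ_j P(Z=j)·f_j(x).
Since both observations come from the same component, the likelihood for component k is f_k(x₁)·f_k(x₂).
  f_1 = [(1/(1.5·√(2π)))·exp(−(4.5−2.9)²/(2·1.5²)) = 0.265962·exp(-0.56889) = 0.150575] × [0.203255] = 0.0306052
  f_2 = [(1/(1.5·√(2π)))·exp(−(4.5−6.6)²/(2·1.5²)) = 0.265962·exp(-0.98000) = 0.0998183] × [0.0592123] = 0.00591047
Prior × likelihood for each component:
  P(Z=1)·f_1 = 0.18 × 0.0306052 = 0.00550894
  P(Z=2)·f_2 = 0.82 × 0.00591047 = 0.00484659
Denominator: 0.00550894 + 0.00484659 = 0.0103555
So the posterior for Population 2 is 0.00484659 / 0.0103555 ≈ 0.468.

0.468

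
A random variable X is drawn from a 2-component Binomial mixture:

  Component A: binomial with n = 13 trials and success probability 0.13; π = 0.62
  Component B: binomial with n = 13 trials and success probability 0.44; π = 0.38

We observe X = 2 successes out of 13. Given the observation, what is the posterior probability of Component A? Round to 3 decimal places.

By Bayes' theorem, P(k | x) = P(Z=k) f_k(x) / Σ_j P(Z=j) f_j(x).
Binomial probabilities:
  p_A = 0.2849
  p_B = 0.0256489
Unnormalised posteriors:
  P(Z=A)·p_A = 0.62 × 0.2849 = 0.176638
  P(Z=B)·p_B = 0.38 × 0.0256489 = 0.00974657
Sum: 0.176638 + 0.00974657 = 0.186385
So the posterior for Component A is 0.176638 / 0.186385 ≈ 0.948.

0.948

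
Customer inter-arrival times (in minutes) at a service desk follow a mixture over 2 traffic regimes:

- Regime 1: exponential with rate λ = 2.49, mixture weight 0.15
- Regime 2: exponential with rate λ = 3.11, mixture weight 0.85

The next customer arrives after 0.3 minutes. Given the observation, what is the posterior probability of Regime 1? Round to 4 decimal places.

Posterior ∝ prior × likelihood, so P(k | x) ∝ P(Z=k) f_k(x); normalise over all components.
Evaluate each component's likelihood at the observed value:
  p_1 = 2.49·e^(−2.49·0.3) = 2.49·e^(−0.7470) = 1.17973
  p_2 = 3.11·e^(−3.11·0.3) = 3.11·e^(−0.9330) = 1.22339
Unnormalised posteriors:
  P(Z=1)·p_1 = 0.15 × 1.17973 = 0.176959
  P(Z=2)·p_2 = 0.85 × 1.22339 = 1.03988
Marginal: 0.176959 + 1.03988 = 1.21684
Responsibility of Regime 1: 0.176959 / 1.21684 ≈ 0.1454

0.1454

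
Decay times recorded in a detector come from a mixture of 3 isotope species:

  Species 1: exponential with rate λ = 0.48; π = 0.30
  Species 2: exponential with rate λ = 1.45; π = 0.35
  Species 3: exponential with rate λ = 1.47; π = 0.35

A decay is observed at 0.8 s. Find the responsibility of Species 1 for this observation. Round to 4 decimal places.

0.2358

Posterior ∝ prior × likelihood, so P(k | x) ∝ w_k f_k(x); normalise over all components.
Evaluate each component's likelihood at the observed value:
  p_1 = 0.326943
  p_2 = 0.454555
  p_3 = 0.45351
Weight by the priors:
  w_1·p_1 = 0.30 × 0.326943 = 0.0980829
  w_2·p_2 = 0.35 × 0.454555 = 0.159094
  w_3·p_3 = 0.35 × 0.45351 = 0.158729
Sum: 0.0980829 + 0.159094 + 0.158729 = 0.415906
Responsibility of Species 1: 0.0980829 / 0.415906 ≈ 0.2358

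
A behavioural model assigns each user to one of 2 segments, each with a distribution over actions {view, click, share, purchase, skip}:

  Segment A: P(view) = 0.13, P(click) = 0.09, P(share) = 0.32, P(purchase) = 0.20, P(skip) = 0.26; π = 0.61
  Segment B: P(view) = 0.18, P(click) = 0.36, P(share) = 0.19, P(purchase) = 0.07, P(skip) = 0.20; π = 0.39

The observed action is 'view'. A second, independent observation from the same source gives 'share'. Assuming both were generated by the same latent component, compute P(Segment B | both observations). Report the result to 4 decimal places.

Apply Bayes' rule: the posterior for each component is proportional to its prior times its likelihood at x.
Since both observations come from the same component, the likelihood for component k is f_k(x₁)·f_k(x₂).
  L_A = [0.13] × [0.32] = 0.0416
  L_B = [0.18] × [0.19] = 0.0342
Multiply by the mixture weights:
  P(Z=A)·L_A = 0.61 × 0.0416 = 0.025376
  P(Z=B)·L_B = 0.39 × 0.0342 = 0.013338
Denominator: 0.025376 + 0.013338 = 0.038714
Responsibility of Segment B: 0.013338 / 0.038714 ≈ 0.3445

0.3445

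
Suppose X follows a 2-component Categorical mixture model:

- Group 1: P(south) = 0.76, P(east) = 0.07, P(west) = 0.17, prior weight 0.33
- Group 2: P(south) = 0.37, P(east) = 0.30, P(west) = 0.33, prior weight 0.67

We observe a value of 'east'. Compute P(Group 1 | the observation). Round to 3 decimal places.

0.103

The responsibility of component k is P(Z=k) f_k(x) divided by Σ_j P(Z=j) f_j(x).
Component likelihoods at x = 'east':
  p_1 = P(east | comp) = 0.07
  p_2 = P(east | comp) = 0.30
Unnormalised posteriors:
  P(Z=1)·p_1 = 0.33 × 0.07 = 0.0231
  P(Z=2)·p_2 = 0.67 × 0.3 = 0.201
Evidence: 0.0231 + 0.201 = 0.2241
P(Group 1 | x) = 0.0231 / 0.2241 ≈ 0.103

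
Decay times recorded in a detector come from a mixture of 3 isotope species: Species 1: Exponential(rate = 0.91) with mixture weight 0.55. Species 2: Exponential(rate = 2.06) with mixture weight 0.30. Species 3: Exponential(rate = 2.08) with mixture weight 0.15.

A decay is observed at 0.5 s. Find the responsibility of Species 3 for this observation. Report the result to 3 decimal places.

0.170

Apply Bayes' rule: the posterior for each component is proportional to its prior times its likelihood at x.
Exponential densities:
  f_1 = 0.577348
  f_2 = 0.735434
  f_3 = 0.735186
Prior × likelihood for each component:
  π_1·f_1 = 0.55 × 0.577348 = 0.317541
  π_2·f_2 = 0.30 × 0.735434 = 0.22063
  π_3·f_3 = 0.15 × 0.735186 = 0.110278
Marginal: 0.317541 + 0.22063 + 0.110278 = 0.648449
P(Species 3 | data) ≈ 0.170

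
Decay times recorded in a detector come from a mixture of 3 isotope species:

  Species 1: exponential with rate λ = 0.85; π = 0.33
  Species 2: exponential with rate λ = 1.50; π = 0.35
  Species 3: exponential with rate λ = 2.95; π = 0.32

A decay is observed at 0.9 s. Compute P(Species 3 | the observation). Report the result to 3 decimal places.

P(component k | x) = w_k·f_k(x) / marginal(x), where marginal(x) = Σ_j w_j·f_j(x).
Evaluate each component's likelihood at the observed value:
  L_1 = 0.85·e^(−0.85·0.9) = 0.85·e^(−0.7650) = 0.395534
  L_2 = 1.50·e^(−1.50·0.9) = 1.50·e^(−1.3500) = 0.38886
  L_3 = 2.95·e^(−2.95·0.9) = 2.95·e^(−2.6550) = 0.207382
Weight by the priors:
  w_1·L_1 = 0.33 × 0.395534 = 0.130526
  w_2·L_2 = 0.35 × 0.38886 = 0.136101
  w_3·L_3 = 0.32 × 0.207382 = 0.0663621
Normaliser: 0.130526 + 0.136101 + 0.0663621 = 0.332989
Responsibility of Species 3: 0.0663621 / 0.332989 ≈ 0.199

0.199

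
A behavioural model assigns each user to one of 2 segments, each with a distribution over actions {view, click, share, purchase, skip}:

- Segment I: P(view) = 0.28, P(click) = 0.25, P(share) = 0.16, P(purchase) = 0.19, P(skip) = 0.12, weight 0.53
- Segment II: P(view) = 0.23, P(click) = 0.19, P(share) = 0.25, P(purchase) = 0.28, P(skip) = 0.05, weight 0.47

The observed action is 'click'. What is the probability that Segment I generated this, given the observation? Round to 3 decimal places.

0.597

The responsibility of component k is P(Z=k) f_k(x) divided by Σ_j P(Z=j) f_j(x).
Evaluate each component's likelihood at the observed value:
  p_I = 0.25
  p_II = 0.19
Prior × likelihood for each component:
  P(Z=I)·p_I = 0.53 × 0.25 = 0.1325
  P(Z=II)·p_II = 0.47 × 0.19 = 0.0893
Evidence: 0.1325 + 0.0893 = 0.2218
P(Segment I | the observation) = 0.1325 / 0.2218 ≈ 0.597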